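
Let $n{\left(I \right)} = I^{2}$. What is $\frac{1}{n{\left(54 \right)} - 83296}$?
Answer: $- \frac{1}{80380} \approx -1.2441 \cdot 10^{-5}$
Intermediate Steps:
$\frac{1}{n{\left(54 \right)} - 83296} = \frac{1}{54^{2} - 83296} = \frac{1}{2916 - 83296} = \frac{1}{-80380} = - \frac{1}{80380}$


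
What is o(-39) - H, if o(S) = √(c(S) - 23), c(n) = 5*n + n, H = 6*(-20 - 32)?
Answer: 312 + I*√257 ≈ 312.0 + 16.031*I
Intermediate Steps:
H = -312 (H = 6*(-52) = -312)
c(n) = 6*n
o(S) = √(-23 + 6*S) (o(S) = √(6*S - 23) = √(-23 + 6*S))
o(-39) - H = √(-23 + 6*(-39)) - 1*(-312) = √(-23 - 234) + 312 = √(-257) + 312 = I*√257 + 312 = 312 + I*√257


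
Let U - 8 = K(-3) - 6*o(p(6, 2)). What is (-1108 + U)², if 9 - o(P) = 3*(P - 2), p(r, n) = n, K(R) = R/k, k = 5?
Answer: 33327529/25 ≈ 1.3331e+6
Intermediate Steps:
K(R) = R/5
o(P) = 15 - 3*P (o(P) = 9 - 3*(P - 2) = 9 - 3*(-2 + P) = 9 - (-6 + 3*P) = 9 + (6 - 3*P) = 15 - 3*P)
U = -233/5 (U = 8 + ((⅕)*(-3) - 6*(15 - 3*2)) = 8 + (-⅗ - 6*(15 - 6)) = 8 + (-⅗ - 6*9) = 8 + (-⅗ - 54) = 8 - 273/5 = -233/5 ≈ -46.600)
(-1108 + U)² = (-1108 - 233/5)² = (-5773/5)² = 33327529/25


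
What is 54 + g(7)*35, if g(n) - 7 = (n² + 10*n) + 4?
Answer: 4604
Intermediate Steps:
g(n) = 11 + n² + 10*n (g(n) = 7 + ((n² + 10*n) + 4) = 7 + (4 + n² + 10*n) = 11 + n² + 10*n)
54 + g(7)*35 = 54 + (11 + 7² + 10*7)*35 = 54 + (11 + 49 + 70)*35 = 54 + 130*35 = 54 + 4550 = 4604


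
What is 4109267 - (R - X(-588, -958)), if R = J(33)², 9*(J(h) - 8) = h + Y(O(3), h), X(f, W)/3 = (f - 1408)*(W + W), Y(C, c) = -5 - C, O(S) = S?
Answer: 1262154866/81 ≈ 1.5582e+7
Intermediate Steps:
X(f, W) = 6*W*(-1408 + f) (X(f, W) = 3*((f - 1408)*(W + W)) = 3*((-1408 + f)*(2*W)) = 3*(2*W*(-1408 + f)) = 6*W*(-1408 + f))
J(h) = 64/9 + h/9 (J(h) = 8 + (h + (-5 - 1*3))/9 = 8 + (h + (-5 - 3))/9 = 8 + (h - 8)/9 = 8 + (-8 + h)/9 = 8 + (-8/9 + h/9) = 64/9 + h/9)
R = 9409/81 (R = (64/9 + (⅑)*33)² = (64/9 + 11/3)² = (97/9)² = 9409/81 ≈ 116.16)
4109267 - (R - X(-588, -958)) = 4109267 - (9409/81 - 6*(-958)*(-1408 - 588)) = 4109267 - (9409/81 - 6*(-958)*(-1996)) = 4109267 - (9409/81 - 1*11473008) = 4109267 - (9409/81 - 11473008) = 4109267 - 1*(-929304239/81) = 4109267 + 929304239/81 = 1262154866/81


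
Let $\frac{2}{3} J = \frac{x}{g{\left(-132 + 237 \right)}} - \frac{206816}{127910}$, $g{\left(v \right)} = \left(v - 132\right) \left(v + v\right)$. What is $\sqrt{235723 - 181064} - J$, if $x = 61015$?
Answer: $\frac{897707537}{48349980} + \sqrt{54659} \approx 252.36$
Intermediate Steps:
$g{\left(v \right)} = 2 v \left(-132 + v\right)$ ($g{\left(v \right)} = \left(-132 + v\right) 2 v = 2 v \left(-132 + v\right)$)
$J = - \frac{897707537}{48349980}$ ($J = \frac{3 \left(\frac{61015}{2 \left(-132 + 237\right) \left(-132 + \left(-132 + 237\right)\right)} - \frac{206816}{127910}\right)}{2} = \frac{3 \left(\frac{61015}{2 \cdot 105 \left(-132 + 105\right)} - \frac{103408}{63955}\right)}{2} = \frac{3 \left(\frac{61015}{2 \cdot 105 \left(-27\right)} - \frac{103408}{63955}\right)}{2} = \frac{3 \left(\frac{61015}{-5670} - \frac{103408}{63955}\right)}{2} = \frac{3 \left(61015 \left(- \frac{1}{5670}\right) - \frac{103408}{63955}\right)}{2} = \frac{3 \left(- \frac{12203}{1134} - \frac{103408}{63955}\right)}{2} = \frac{3}{2} \left(- \frac{897707537}{72524970}\right) = - \frac{897707537}{48349980} \approx -18.567$)
$\sqrt{235723 - 181064} - J = \sqrt{235723 - 181064} - - \frac{897707537}{48349980} = \sqrt{54659} + \frac{897707537}{48349980} = \frac{897707537}{48349980} + \sqrt{54659}$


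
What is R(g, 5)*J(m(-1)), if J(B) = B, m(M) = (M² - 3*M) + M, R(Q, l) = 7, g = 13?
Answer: 21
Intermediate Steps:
m(M) = M² - 2*M
R(g, 5)*J(m(-1)) = 7*(-(-2 - 1)) = 7*(-1*(-3)) = 7*3 = 21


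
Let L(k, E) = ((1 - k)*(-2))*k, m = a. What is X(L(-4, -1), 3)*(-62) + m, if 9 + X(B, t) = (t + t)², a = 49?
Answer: -1625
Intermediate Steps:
m = 49
L(k, E) = k*(-2 + 2*k) (L(k, E) = (-2 + 2*k)*k = k*(-2 + 2*k))
X(B, t) = -9 + 4*t² (X(B, t) = -9 + (t + t)² = -9 + (2*t)² = -9 + 4*t²)
X(L(-4, -1), 3)*(-62) + m = (-9 + 4*3²)*(-62) + 49 = (-9 + 4*9)*(-62) + 49 = (-9 + 36)*(-62) + 49 = 27*(-62) + 49 = -1674 + 49 = -1625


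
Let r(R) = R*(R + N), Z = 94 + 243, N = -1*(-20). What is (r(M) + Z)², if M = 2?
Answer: 145161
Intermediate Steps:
N = 20
Z = 337
r(R) = R*(20 + R) (r(R) = R*(R + 20) = R*(20 + R))
(r(M) + Z)² = (2*(20 + 2) + 337)² = (2*22 + 337)² = (44 + 337)² = 381² = 145161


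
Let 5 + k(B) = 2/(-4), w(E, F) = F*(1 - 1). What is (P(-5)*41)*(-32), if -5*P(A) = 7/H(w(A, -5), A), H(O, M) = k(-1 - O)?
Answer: -18368/55 ≈ -333.96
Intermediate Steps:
w(E, F) = 0 (w(E, F) = F*0 = 0)
k(B) = -11/2 (k(B) = -5 + 2/(-4) = -5 + 2*(-1/4) = -5 - 1/2 = -11/2)
H(O, M) = -11/2
P(A) = 14/55 (P(A) = -7/(5*(-11/2)) = -7*(-2)/(5*11) = -1/5*(-14/11) = 14/55)
(P(-5)*41)*(-32) = ((14/55)*41)*(-32) = (574/55)*(-32) = -18368/55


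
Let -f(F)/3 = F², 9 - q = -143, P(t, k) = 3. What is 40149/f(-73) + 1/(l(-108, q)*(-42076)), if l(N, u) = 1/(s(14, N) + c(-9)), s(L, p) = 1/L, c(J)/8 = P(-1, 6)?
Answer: -7885239385/3139122056 ≈ -2.5119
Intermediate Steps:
q = 152 (q = 9 - 1*(-143) = 9 + 143 = 152)
c(J) = 24 (c(J) = 8*3 = 24)
l(N, u) = 14/337 (l(N, u) = 1/(1/14 + 24) = 1/(337/14) = 14/337)
f(F) = -3*F²
40149/f(-73) + 1/(l(-108, q)*(-42076)) = 40149/((-3*(-73)²)) + 1/((14/337)*(-42076)) = 40149/((-3*5329)) + (337/14)*(-1/42076) = 40149/(-15987) - 337/589064 = 40149*(-1/15987) - 337/589064 = -13383/5329 - 337/589064 = -7885239385/3139122056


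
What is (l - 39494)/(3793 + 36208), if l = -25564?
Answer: -65058/40001 ≈ -1.6264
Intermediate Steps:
(l - 39494)/(3793 + 36208) = (-25564 - 39494)/(3793 + 36208) = -65058/40001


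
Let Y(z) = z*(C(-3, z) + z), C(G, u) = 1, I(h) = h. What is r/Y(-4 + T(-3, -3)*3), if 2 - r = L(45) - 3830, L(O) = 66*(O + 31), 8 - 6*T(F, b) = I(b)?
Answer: -4736/15 ≈ -315.73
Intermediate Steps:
T(F, b) = 4/3 - b/6
L(O) = 2046 + 66*O (L(O) = 66*(31 + O) = 2046 + 66*O)
Y(z) = z*(1 + z)
r = -1184 (r = 2 - ((2046 + 66*45) - 3830) = 2 - ((2046 + 2970) - 3830) = 2 - (5016 - 3830) = 2 - 1*1186 = 2 - 1186 = -1184)
r/Y(-4 + T(-3, -3)*3) = -1184*1/((1 + (-4 + (4/3 - ⅙*(-3))*3))*(-4 + (4/3 - ⅙*(-3))*3)) = -1184*1/((1 + (-4 + (4/3 + ½)*3))*(-4 + (4/3 + ½)*3)) = -1184*1/((1 + (-4 + (11/6)*3))*(-4 + (11/6)*3)) = -1184*1/((1 + (-4 + 11/2))*(-4 + 11/2)) = -1184*2/(3*(1 + 3/2)) = -1184/((3/2)*(5/2)) = -1184/15/4 = -1184*4/15 = -4736/15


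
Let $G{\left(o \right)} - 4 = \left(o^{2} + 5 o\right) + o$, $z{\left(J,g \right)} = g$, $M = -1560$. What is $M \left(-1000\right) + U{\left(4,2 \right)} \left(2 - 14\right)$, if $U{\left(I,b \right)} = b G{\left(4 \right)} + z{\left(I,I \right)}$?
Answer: $1558896$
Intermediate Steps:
$G{\left(o \right)} = 4 + o^{2} + 6 o$ ($G{\left(o \right)} = 4 + \left(\left(o^{2} + 5 o\right) + o\right) = 4 + \left(o^{2} + 6 o\right) = 4 + o^{2} + 6 o$)
$U{\left(I,b \right)} = I + 44 b$ ($U{\left(I,b \right)} = b \left(4 + 4^{2} + 6 \cdot 4\right) + I = b \left(4 + 16 + 24\right) + I = b 44 + I = 44 b + I = I + 44 b$)
$M \left(-1000\right) + U{\left(4,2 \right)} \left(2 - 14\right) = \left(-1560\right) \left(-1000\right) + \left(4 + 44 \cdot 2\right) \left(2 - 14\right) = 1560000 + \left(4 + 88\right) \left(-12\right) = 1560000 + 92 \left(-12\right) = 1560000 - 1104 = 1558896$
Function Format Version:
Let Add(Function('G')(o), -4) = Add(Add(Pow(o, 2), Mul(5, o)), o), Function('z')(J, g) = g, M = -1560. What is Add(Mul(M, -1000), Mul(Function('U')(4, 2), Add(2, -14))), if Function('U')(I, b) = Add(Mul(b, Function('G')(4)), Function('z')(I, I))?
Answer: 1558896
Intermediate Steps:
Function('G')(o) = Add(4, Pow(o, 2), Mul(6, o)) (Function('G')(o) = Add(4, Add(Add(Pow(o, 2), Mul(5, o)), o)) = Add(4, Add(Pow(o, 2), Mul(6, o))) = Add(4, Pow(o, 2), Mul(6, o)))
Function('U')(I, b) = Add(I, Mul(44, b)) (Function('U')(I, b) = Add(Mul(b, Add(4, Pow(4, 2), Mul(6, 4))), I) = Add(Mul(b, Add(4, 16, 24)), I) = Add(Mul(b, 44), I) = Add(Mul(44, b), I) = Add(I, Mul(44, b)))
Add(Mul(M, -1000), Mul(Function('U')(4, 2), Add(2, -14))) = Add(Mul(-1560, -1000), Mul(Add(4, Mul(44, 2)), Add(2, -14))) = Add(1560000, Mul(Add(4, 88), -12)) = Add(1560000, Mul(92, -12)) = Add(1560000, -1104) = 1558896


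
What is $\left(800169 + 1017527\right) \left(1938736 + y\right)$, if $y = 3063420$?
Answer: $9092398952576$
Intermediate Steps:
$\left(800169 + 1017527\right) \left(1938736 + y\right) = \left(800169 + 1017527\right) \left(1938736 + 3063420\right) = 1817696 \cdot 5002156 = 9092398952576$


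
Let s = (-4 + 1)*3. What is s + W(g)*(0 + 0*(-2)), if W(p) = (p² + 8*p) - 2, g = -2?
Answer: -9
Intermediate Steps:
W(p) = -2 + p² + 8*p
s = -9 (s = -3*3 = -9)
s + W(g)*(0 + 0*(-2)) = -9 + (-2 + (-2)² + 8*(-2))*(0 + 0*(-2)) = -9 + (-2 + 4 - 16)*(0 + 0) = -9 - 14*0 = -9 + 0 = -9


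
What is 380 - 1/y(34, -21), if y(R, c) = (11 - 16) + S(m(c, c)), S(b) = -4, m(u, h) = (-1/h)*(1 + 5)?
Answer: 3421/9 ≈ 380.11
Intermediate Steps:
m(u, h) = -6/h (m(u, h) = -1/h*6 = -6/h)
y(R, c) = -9 (y(R, c) = (11 - 16) - 4 = -5 - 4 = -9)
380 - 1/y(34, -21) = 380 - 1/(-9) = 380 - 1*(-1/9) = 380 + 1/9 = 3421/9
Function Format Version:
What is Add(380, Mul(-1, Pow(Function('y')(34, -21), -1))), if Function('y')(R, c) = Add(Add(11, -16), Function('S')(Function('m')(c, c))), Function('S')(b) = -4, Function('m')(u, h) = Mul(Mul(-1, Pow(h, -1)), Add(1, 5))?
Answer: Rational(3421, 9) ≈ 380.11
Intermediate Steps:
Function('m')(u, h) = Mul(-6, Pow(h, -1)) (Function('m')(u, h) = Mul(Mul(-1, Pow(h, -1)), 6) = Mul(-6, Pow(h, -1)))
Function('y')(R, c) = -9 (Function('y')(R, c) = Add(Add(11, -16), -4) = Add(-5, -4) = -9)
Add(380, Mul(-1, Pow(Function('y')(34, -21), -1))) = Add(380, Mul(-1, Pow(-9, -1))) = Add(380, Mul(-1, Rational(-1, 9))) = Add(380, Rational(1, 9)) = Rational(3421, 9)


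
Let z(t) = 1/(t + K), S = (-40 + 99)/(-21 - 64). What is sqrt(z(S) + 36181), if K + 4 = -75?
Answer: sqrt(1660239720966)/6774 ≈ 190.21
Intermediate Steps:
K = -79 (K = -4 - 75 = -79)
S = -59/85 (S = 59/(-85) = 59*(-1/85) = -59/85 ≈ -0.69412)
z(t) = 1/(-79 + t) (z(t) = 1/(t - 79) = 1/(-79 + t))
sqrt(z(S) + 36181) = sqrt(1/(-79 - 59/85) + 36181) = sqrt(1/(-6774/85) + 36181) = sqrt(-85/6774 + 36181) = sqrt(245090009/6774) = sqrt(1660239720966)/6774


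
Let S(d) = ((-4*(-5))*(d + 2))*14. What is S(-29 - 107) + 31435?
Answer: -6085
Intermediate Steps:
S(d) = 560 + 280*d (S(d) = (20*(2 + d))*14 = (40 + 20*d)*14 = 560 + 280*d)
S(-29 - 107) + 31435 = (560 + 280*(-29 - 107)) + 31435 = (560 + 280*(-136)) + 31435 = (560 - 38080) + 31435 = -37520 + 31435 = -6085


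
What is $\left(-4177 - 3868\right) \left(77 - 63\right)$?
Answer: $-112630$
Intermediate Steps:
$\left(-4177 - 3868\right) \left(77 - 63\right) = \left(-8045\right) 14 = -112630$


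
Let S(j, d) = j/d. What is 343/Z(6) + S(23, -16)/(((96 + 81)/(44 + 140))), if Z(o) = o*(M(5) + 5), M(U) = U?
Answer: 14947/3540 ≈ 4.2223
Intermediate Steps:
Z(o) = 10*o (Z(o) = o*(5 + 5) = o*10 = 10*o)
343/Z(6) + S(23, -16)/(((96 + 81)/(44 + 140))) = 343/((10*6)) + (23/(-16))/(((96 + 81)/(44 + 140))) = 343/60 + (23*(-1/16))/((177/184)) = 343*(1/60) - 23/(16*(177*(1/184))) = 343/60 - 23/(16*177/184) = 343/60 - 23/16*184/177 = 343/60 - 529/354 = 14947/3540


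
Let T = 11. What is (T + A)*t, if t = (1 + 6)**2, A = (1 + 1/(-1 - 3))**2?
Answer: 9065/16 ≈ 566.56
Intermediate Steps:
A = 9/16 (A = (1 + 1/(-4))**2 = (1 - 1/4)**2 = (3/4)**2 = 9/16 ≈ 0.56250)
t = 49 (t = 7**2 = 49)
(T + A)*t = (11 + 9/16)*49 = (185/16)*49 = 9065/16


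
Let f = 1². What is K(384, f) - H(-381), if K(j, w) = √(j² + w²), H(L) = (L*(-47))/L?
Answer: 47 + √147457 ≈ 431.00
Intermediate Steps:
f = 1
H(L) = -47 (H(L) = (-47*L)/L = -47)
K(384, f) - H(-381) = √(384² + 1²) - 1*(-47) = √(147456 + 1) + 47 = √147457 + 47 = 47 + √147457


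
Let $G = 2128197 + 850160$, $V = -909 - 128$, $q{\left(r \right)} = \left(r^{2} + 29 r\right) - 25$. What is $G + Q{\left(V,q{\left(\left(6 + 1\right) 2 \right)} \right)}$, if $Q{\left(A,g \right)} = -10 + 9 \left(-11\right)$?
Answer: $2978248$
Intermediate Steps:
$q{\left(r \right)} = -25 + r^{2} + 29 r$
$V = -1037$
$Q{\left(A,g \right)} = -109$ ($Q{\left(A,g \right)} = -10 - 99 = -109$)
$G = 2978357$
$G + Q{\left(V,q{\left(\left(6 + 1\right) 2 \right)} \right)} = 2978357 - 109 = 2978248$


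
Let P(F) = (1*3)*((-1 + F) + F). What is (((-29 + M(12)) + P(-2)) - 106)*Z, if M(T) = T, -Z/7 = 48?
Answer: 46368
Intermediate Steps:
Z = -336 (Z = -7*48 = -336)
P(F) = -3 + 6*F (P(F) = 3*(-1 + 2*F) = -3 + 6*F)
(((-29 + M(12)) + P(-2)) - 106)*Z = (((-29 + 12) + (-3 + 6*(-2))) - 106)*(-336) = ((-17 + (-3 - 12)) - 106)*(-336) = ((-17 - 15) - 106)*(-336) = (-32 - 106)*(-336) = -138*(-336) = 46368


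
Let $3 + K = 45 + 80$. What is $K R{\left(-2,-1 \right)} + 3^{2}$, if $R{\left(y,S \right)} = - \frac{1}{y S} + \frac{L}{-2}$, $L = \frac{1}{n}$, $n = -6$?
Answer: $- \frac{251}{6} \approx -41.833$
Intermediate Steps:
$L = - \frac{1}{6}$ ($L = \frac{1}{-6} = - \frac{1}{6} \approx -0.16667$)
$R{\left(y,S \right)} = \frac{1}{12} - \frac{1}{S y}$ ($R{\left(y,S \right)} = - \frac{1}{y S} - \frac{1}{6 \left(-2\right)} = - \frac{1}{S y} - - \frac{1}{12} = - \frac{1}{S y} + \frac{1}{12} = \frac{1}{12} - \frac{1}{S y}$)
$K = 122$ ($K = -3 + \left(45 + 80\right) = -3 + 125 = 122$)
$K R{\left(-2,-1 \right)} + 3^{2} = 122 \left(\frac{1}{12} - \frac{1}{\left(-1\right) \left(-2\right)}\right) + 3^{2} = 122 \left(\frac{1}{12} - \left(-1\right) \left(- \frac{1}{2}\right)\right) + 9 = 122 \left(\frac{1}{12} - \frac{1}{2}\right) + 9 = 122 \left(- \frac{5}{12}\right) + 9 = - \frac{305}{6} + 9 = - \frac{251}{6}$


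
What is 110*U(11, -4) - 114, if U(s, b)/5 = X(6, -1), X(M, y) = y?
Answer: -664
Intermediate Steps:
U(s, b) = -5 (U(s, b) = 5*(-1) = -5)
110*U(11, -4) - 114 = 110*(-5) - 114 = -550 - 114 = -664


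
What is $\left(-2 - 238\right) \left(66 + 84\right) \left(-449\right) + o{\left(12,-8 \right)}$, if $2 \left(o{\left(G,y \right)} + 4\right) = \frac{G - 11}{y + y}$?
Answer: $\frac{517247871}{32} \approx 1.6164 \cdot 10^{7}$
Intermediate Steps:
$o{\left(G,y \right)} = -4 + \frac{-11 + G}{4 y}$ ($o{\left(G,y \right)} = -4 + \frac{\left(G - 11\right) \frac{1}{y + y}}{2} = -4 + \frac{\left(-11 + G\right) \frac{1}{2 y}}{2} = -4 + \frac{\frac{1}{2} \frac{1}{y} \left(-11 + G\right)}{2} = -4 + \frac{-11 + G}{4 y}$)
$\left(-2 - 238\right) \left(66 + 84\right) \left(-449\right) + o{\left(12,-8 \right)} = \left(-2 - 238\right) \left(66 + 84\right) \left(-449\right) + \frac{-11 + 12 - -128}{4 \left(-8\right)} = \left(-240\right) 150 \left(-449\right) + \frac{1}{4} \left(- \frac{1}{8}\right) \left(-11 + 12 + 128\right) = \left(-36000\right) \left(-449\right) + \frac{1}{4} \left(- \frac{1}{8}\right) 129 = 16164000 - \frac{129}{32} = \frac{517247871}{32}$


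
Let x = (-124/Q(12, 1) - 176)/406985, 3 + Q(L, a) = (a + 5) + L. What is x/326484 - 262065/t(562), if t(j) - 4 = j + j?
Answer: -43527060737482441/187352467943400 ≈ -232.33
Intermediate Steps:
Q(L, a) = 2 + L + a (Q(L, a) = -3 + ((a + 5) + L) = -3 + ((5 + a) + L) = -3 + (5 + L + a) = 2 + L + a)
t(j) = 4 + 2*j (t(j) = 4 + (j + j) = 4 + 2*j)
x = -2764/6104775 (x = (-124/(2 + 12 + 1) - 176)/406985 = (-124/15 - 176)*(1/406985) = -2764/15*1/406985 = -2764/6104775 ≈ -0.00045276)
x/326484 - 262065/t(562) = -2764/6104775/326484 - 262065/(4 + 2*562) = -2764/6104775*1/326484 - 262065/(4 + 1124) = -691/498277840275 - 262065/1128 = -691/498277840275 - 262065*1/1128 = -691/498277840275 - 87355/376 = -43527060737482441/187352467943400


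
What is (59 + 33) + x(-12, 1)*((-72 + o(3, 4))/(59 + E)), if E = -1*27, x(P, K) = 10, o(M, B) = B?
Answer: 283/4 ≈ 70.750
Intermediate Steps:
E = -27
(59 + 33) + x(-12, 1)*((-72 + o(3, 4))/(59 + E)) = (59 + 33) + 10*((-72 + 4)/(59 - 27)) = 92 + 10*(-68/32) = 92 + 10*(-68*1/32) = 92 + 10*(-17/8) = 92 - 85/4 = 283/4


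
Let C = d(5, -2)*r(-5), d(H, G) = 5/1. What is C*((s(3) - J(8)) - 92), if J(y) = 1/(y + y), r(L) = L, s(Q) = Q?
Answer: 35625/16 ≈ 2226.6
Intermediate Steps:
d(H, G) = 5 (d(H, G) = 5*1 = 5)
J(y) = 1/(2*y)
C = -25 (C = 5*(-5) = -25)
C*((s(3) - J(8)) - 92) = -25*((3 - 1/(2*8)) - 92) = -25*((3 - 1*1/16) - 92) = -25*((3 - 1/16) - 92) = -25*(47/16 - 92) = -25*(-1425/16) = 35625/16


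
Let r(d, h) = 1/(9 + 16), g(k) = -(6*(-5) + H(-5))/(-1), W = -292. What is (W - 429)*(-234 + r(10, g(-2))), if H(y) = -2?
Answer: 4217129/25 ≈ 1.6869e+5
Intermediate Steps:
g(k) = -32 (g(k) = -(6*(-5) - 2)/(-1) = -(-30 - 2)*(-1) = -(-32)*(-1) = -1*32 = -32)
r(d, h) = 1/25
(W - 429)*(-234 + r(10, g(-2))) = (-292 - 429)*(-234 + 1/25) = -721*(-5849/25) = 4217129/25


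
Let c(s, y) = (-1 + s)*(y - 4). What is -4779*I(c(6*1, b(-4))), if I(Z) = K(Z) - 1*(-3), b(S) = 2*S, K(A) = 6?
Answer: -43011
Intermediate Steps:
c(s, y) = (-1 + s)*(-4 + y)
I(Z) = 9 (I(Z) = 6 - 1*(-3) = 6 + 3 = 9)
-4779*I(c(6*1, b(-4))) = -4779*9 = -43011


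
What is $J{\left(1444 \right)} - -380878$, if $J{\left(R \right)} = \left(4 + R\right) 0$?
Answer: $380878$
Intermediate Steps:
$J{\left(R \right)} = 0$
$J{\left(1444 \right)} - -380878 = 0 - -380878 = 0 + 380878 = 380878$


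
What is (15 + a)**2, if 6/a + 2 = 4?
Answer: 324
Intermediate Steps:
a = 3 (a = 6/(-2 + 4) = 6/2 = 6*(1/2) = 3)
(15 + a)**2 = (15 + 3)**2 = 18**2 = 324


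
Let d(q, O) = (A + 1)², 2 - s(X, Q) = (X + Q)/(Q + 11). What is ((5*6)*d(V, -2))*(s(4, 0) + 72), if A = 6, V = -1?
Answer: 1190700/11 ≈ 1.0825e+5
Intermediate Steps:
s(X, Q) = 2 - (Q + X)/(11 + Q) (s(X, Q) = 2 - (X + Q)/(Q + 11) = 2 - (Q + X)/(11 + Q))
d(q, O) = 49 (d(q, O) = (6 + 1)² = 7² = 49)
((5*6)*d(V, -2))*(s(4, 0) + 72) = ((5*6)*49)*((22 + 0 - 1*4)/(11 + 0) + 72) = (30*49)*((22 + 0 - 4)/11 + 72) = 1470*((1/11)*18 + 72) = 1470*(18/11 + 72) = 1470*(810/11) = 1190700/11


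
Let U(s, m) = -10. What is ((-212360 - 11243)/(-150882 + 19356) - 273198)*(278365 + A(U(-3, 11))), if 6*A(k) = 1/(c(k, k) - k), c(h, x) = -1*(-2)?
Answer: -720167589403939145/9469872 ≈ -7.6048e+10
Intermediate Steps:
c(h, x) = 2
A(k) = 1/(6*(2 - k))
((-212360 - 11243)/(-150882 + 19356) - 273198)*(278365 + A(U(-3, 11))) = ((-212360 - 11243)/(-150882 + 19356) - 273198)*(278365 - 1/(-12 + 6*(-10))) = (-223603/(-131526) - 273198)*(278365 - 1/(-12 - 60)) = (-223603*(-1/131526) - 273198)*(278365 - 1/(-72)) = (223603/131526 - 273198)*(278365 - 1*(-1/72)) = -35932416545*(278365 + 1/72)/131526 = -35932416545/131526*20042281/72 = -720167589403939145/9469872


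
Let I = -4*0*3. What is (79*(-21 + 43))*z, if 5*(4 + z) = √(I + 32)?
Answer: -6952 + 6952*√2/5 ≈ -4985.7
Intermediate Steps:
I = 0 (I = 0*3 = 0)
z = -4 + 4*√2/5 (z = -4 + √(0 + 32)/5 = -4 + √32/5 = -4 + (4*√2)/5 = -4 + 4*√2/5 ≈ -2.8686)
(79*(-21 + 43))*z = (79*(-21 + 43))*(-4 + 4*√2/5) = (79*22)*(-4 + 4*√2/5) = 1738*(-4 + 4*√2/5) = -6952 + 6952*√2/5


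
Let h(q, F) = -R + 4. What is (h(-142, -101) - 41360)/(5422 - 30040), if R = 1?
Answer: 41357/24618 ≈ 1.6799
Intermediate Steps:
h(q, F) = 3 (h(q, F) = -1*1 + 4 = -1 + 4 = 3)
(h(-142, -101) - 41360)/(5422 - 30040) = (3 - 41360)/(5422 - 30040) = -41357/(-24618) = -41357*(-1/24618) = 41357/24618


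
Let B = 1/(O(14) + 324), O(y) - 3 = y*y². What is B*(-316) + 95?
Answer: 291429/3071 ≈ 94.897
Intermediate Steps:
O(y) = 3 + y³ (O(y) = 3 + y*y² = 3 + y³)
B = 1/3071 (B = 1/((3 + 14³) + 324) = 1/((3 + 2744) + 324) = 1/(2747 + 324) = 1/3071 ≈ 0.00032563)
B*(-316) + 95 = (1/3071)*(-316) + 95 = -316/3071 + 95 = 291429/3071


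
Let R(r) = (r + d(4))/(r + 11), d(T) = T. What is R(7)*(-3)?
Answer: -11/6 ≈ -1.8333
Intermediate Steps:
R(r) = (4 + r)/(11 + r) (R(r) = (r + 4)/(r + 11) = (4 + r)/(11 + r))
R(7)*(-3) = ((4 + 7)/(11 + 7))*(-3) = (11/18)*(-3) = -11/6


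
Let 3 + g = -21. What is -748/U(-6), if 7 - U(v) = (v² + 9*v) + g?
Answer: -748/49 ≈ -15.265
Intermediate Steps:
g = -24 (g = -3 - 21 = -24)
U(v) = 31 - v² - 9*v (U(v) = 7 - ((v² + 9*v) - 24) = 7 - (-24 + v² + 9*v) = 7 + (24 - v² - 9*v) = 31 - v² - 9*v)
-748/U(-6) = -748/(31 - 1*(-6)² - 9*(-6)) = -748/(31 - 1*36 + 54) = -748/(31 - 36 + 54) = -748/49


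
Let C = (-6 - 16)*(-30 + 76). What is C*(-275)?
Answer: 278300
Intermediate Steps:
C = -1012 (C = -22*46 = -1012)
C*(-275) = -1012*(-275) = 278300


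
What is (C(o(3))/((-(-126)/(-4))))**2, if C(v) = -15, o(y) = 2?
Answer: 100/441 ≈ 0.22676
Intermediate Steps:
(C(o(3))/((-(-126)/(-4))))**2 = (-15/((-(-126)/(-4))))**2 = (-15/((-(-126)*(-1)/4)))**2 = (-15/((-18*7/4)))**2 = (-15/(-63/2))**2 = (-15*(-2/63))**2 = (10/21)**2 = 100/441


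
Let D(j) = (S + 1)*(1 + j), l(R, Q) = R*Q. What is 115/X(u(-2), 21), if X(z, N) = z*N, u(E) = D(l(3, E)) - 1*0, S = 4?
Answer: -23/105 ≈ -0.21905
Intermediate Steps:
l(R, Q) = Q*R
D(j) = 5 + 5*j (D(j) = (4 + 1)*(1 + j) = 5*(1 + j) = 5 + 5*j)
u(E) = 5 + 15*E (u(E) = (5 + 5*(E*3)) - 1*0 = (5 + 5*(3*E)) + 0 = (5 + 15*E) + 0 = 5 + 15*E)
X(z, N) = N*z
115/X(u(-2), 21) = 115/((21*(5 + 15*(-2)))) = 115/((21*(5 - 30))) = 115/((21*(-25))) = 115/(-525) = 115*(-1/525) = -23/105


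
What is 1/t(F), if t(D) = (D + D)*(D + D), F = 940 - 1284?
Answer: 1/473344 ≈ 2.1126e-6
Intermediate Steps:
F = -344
t(D) = 4*D² (t(D) = (2*D)*(2*D) = 4*D²)
1/t(F) = 1/(4*(-344)²) = 1/(4*118336) = 1/473344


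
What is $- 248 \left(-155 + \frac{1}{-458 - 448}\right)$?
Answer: $\frac{17413444}{453} \approx 38440.0$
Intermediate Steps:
$- 248 \left(-155 + \frac{1}{-458 - 448}\right) = - 248 \left(-155 + \frac{1}{-906}\right) = - 248 \left(-155 - \frac{1}{906}\right) = \left(-248\right) \left(- \frac{140431}{906}\right) = \frac{17413444}{453}$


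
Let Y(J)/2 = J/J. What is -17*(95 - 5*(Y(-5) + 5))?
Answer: -1020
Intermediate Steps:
Y(J) = 2 (Y(J) = 2*(J/J) = 2*1 = 2)
-17*(95 - 5*(Y(-5) + 5)) = -17*(95 - 5*(2 + 5)) = -17*(95 - 5*7) = -17*(95 - 35) = -17*60 = -1020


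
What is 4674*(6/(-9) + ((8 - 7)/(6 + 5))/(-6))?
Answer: -35055/11 ≈ -3186.8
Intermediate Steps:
4674*(6/(-9) + ((8 - 7)/(6 + 5))/(-6)) = 4674*(6*(-1/9) + (1/11)*(-1/6)) = 4674*(-2/3 + (1*(1/11))*(-1/6)) = 4674*(-2/3 + (1/11)*(-1/6)) = 4674*(-2/3 - 1/66) = 4674*(-15/22) = -35055/11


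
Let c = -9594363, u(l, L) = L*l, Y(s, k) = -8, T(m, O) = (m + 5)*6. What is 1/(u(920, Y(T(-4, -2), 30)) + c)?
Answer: -1/9601723 ≈ -1.0415e-7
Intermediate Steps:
T(m, O) = 30 + 6*m (T(m, O) = (5 + m)*6 = 30 + 6*m)
1/(u(920, Y(T(-4, -2), 30)) + c) = 1/(-8*920 - 9594363) = 1/(-7360 - 9594363) = 1/(-9601723) = -1/9601723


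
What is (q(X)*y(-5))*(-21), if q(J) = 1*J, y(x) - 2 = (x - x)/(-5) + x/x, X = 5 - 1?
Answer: -252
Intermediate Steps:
X = 4
y(x) = 3 (y(x) = 2 + ((x - x)/(-5) + x/x) = 2 + (0*(-⅕) + 1) = 2 + (0 + 1) = 2 + 1 = 3)
q(J) = J
(q(X)*y(-5))*(-21) = (4*3)*(-21) = 12*(-21) = -252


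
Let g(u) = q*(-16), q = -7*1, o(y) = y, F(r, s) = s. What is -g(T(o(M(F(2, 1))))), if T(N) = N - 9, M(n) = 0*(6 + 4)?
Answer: -112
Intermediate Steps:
M(n) = 0 (M(n) = 0*10 = 0)
q = -7
T(N) = -9 + N
g(u) = 112 (g(u) = -7*(-16) = 112)
-g(T(o(M(F(2, 1))))) = -1*112 = -112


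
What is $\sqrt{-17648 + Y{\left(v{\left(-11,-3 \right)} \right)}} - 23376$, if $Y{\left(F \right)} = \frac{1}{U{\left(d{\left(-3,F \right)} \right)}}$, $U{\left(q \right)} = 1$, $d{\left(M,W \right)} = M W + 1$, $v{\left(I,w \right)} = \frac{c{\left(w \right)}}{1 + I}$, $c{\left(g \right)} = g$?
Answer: $-23376 + i \sqrt{17647} \approx -23376.0 + 132.84 i$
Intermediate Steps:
$v{\left(I,w \right)} = \frac{w}{1 + I}$
$d{\left(M,W \right)} = 1 + M W$
$Y{\left(F \right)} = 1$ ($Y{\left(F \right)} = 1^{-1} = 1$)
$\sqrt{-17648 + Y{\left(v{\left(-11,-3 \right)} \right)}} - 23376 = \sqrt{-17648 + 1} - 23376 = \sqrt{-17647} - 23376 = i \sqrt{17647} - 23376 = -23376 + i \sqrt{17647}$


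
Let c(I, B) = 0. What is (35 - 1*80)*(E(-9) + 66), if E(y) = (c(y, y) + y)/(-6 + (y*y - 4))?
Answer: -210465/71 ≈ -2964.3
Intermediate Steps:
E(y) = y/(-10 + y**2) (E(y) = (0 + y)/(-6 + (y*y - 4)) = y/(-6 + (y**2 - 4)) = y/(-6 + (-4 + y**2)) = y/(-10 + y**2))
(35 - 1*80)*(E(-9) + 66) = (35 - 1*80)*(-9/(-10 + (-9)**2) + 66) = (35 - 80)*(-9/(-10 + 81) + 66) = -45*(-9/71 + 66) = -45*4677/71 = -210465/71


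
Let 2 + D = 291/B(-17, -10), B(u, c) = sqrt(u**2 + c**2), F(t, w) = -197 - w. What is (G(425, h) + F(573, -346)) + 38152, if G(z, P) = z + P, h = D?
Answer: 38724 + 291*sqrt(389)/389 ≈ 38739.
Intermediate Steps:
B(u, c) = sqrt(c**2 + u**2)
D = -2 + 291*sqrt(389)/389 (D = -2 + 291/(sqrt((-10)**2 + (-17)**2)) = -2 + 291/(sqrt(100 + 289)) = -2 + 291/(sqrt(389)) = -2 + 291*(sqrt(389)/389) = -2 + 291*sqrt(389)/389 ≈ 12.754)
h = -2 + 291*sqrt(389)/389 ≈ 12.754
G(z, P) = P + z
(G(425, h) + F(573, -346)) + 38152 = (((-2 + 291*sqrt(389)/389) + 425) + (-197 - 1*(-346))) + 38152 = ((423 + 291*sqrt(389)/389) + (-197 + 346)) + 38152 = ((423 + 291*sqrt(389)/389) + 149) + 38152 = (572 + 291*sqrt(389)/389) + 38152 = 38724 + 291*sqrt(389)/389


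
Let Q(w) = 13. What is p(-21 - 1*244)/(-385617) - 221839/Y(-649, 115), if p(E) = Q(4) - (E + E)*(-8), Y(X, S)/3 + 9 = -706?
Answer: 28517985526/275716155 ≈ 103.43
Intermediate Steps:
Y(X, S) = -2145 (Y(X, S) = -27 + 3*(-706) = -27 - 2118 = -2145)
p(E) = 13 + 16*E (p(E) = 13 - (E + E)*(-8) = 13 - 2*E*(-8) = 13 - (-16)*E = 13 + 16*E)
p(-21 - 1*244)/(-385617) - 221839/Y(-649, 115) = (13 + 16*(-21 - 1*244))/(-385617) - 221839/(-2145) = (13 + 16*(-21 - 244))*(-1/385617) - 221839*(-1/2145) = (13 + 16*(-265))*(-1/385617) + 221839/2145 = (13 - 4240)*(-1/385617) + 221839/2145 = -4227*(-1/385617) + 221839/2145 = 1409/128539 + 221839/2145 = 28517985526/275716155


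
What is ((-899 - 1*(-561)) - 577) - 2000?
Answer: -2915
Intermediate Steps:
((-899 - 1*(-561)) - 577) - 2000 = ((-899 + 561) - 577) - 2000 = (-338 - 577) - 2000 = -915 - 2000 = -2915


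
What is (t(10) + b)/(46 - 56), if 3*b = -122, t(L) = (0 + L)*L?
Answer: -89/15 ≈ -5.9333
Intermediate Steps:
t(L) = L**2 (t(L) = L*L = L**2)
b = -122/3 (b = (1/3)*(-122) = -122/3 ≈ -40.667)
(t(10) + b)/(46 - 56) = (10**2 - 122/3)/(46 - 56) = (100 - 122/3)/(-10) = (178/3)*(-1/10) = -89/15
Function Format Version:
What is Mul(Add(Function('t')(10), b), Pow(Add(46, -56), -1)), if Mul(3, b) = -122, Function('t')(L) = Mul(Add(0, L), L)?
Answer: Rational(-89, 15) ≈ -5.9333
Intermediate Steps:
Function('t')(L) = Pow(L, 2) (Function('t')(L) = Mul(L, L) = Pow(L, 2))
b = Rational(-122, 3) (b = Mul(Rational(1, 3), -122) = Rational(-122, 3) ≈ -40.667)
Mul(Add(Function('t')(10), b), Pow(Add(46, -56), -1)) = Mul(Add(Pow(10, 2), Rational(-122, 3)), Pow(Add(46, -56), -1)) = Mul(Add(100, Rational(-122, 3)), Pow(-10, -1)) = Mul(Rational(178, 3), Rational(-1, 10)) = Rational(-89, 15)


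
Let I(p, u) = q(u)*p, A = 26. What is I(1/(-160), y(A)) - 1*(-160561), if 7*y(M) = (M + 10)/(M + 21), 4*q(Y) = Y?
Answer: 8451931031/52640 ≈ 1.6056e+5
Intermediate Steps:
q(Y) = Y/4
y(M) = (10 + M)/(7*(21 + M)) (y(M) = ((M + 10)/(M + 21))/7 = ((10 + M)/(21 + M))/7 = (10 + M)/(7*(21 + M)))
I(p, u) = p*u/4 (I(p, u) = (u/4)*p = p*u/4)
I(1/(-160), y(A)) - 1*(-160561) = (¼)*((10 + 26)/(7*(21 + 26)))/(-160) - 1*(-160561) = (¼)*(-1/160)*((⅐)*36/47) + 160561 = (¼)*(-1/160)*((⅐)*(1/47)*36) + 160561 = (¼)*(-1/160)*(36/329) + 160561 = -9/52640 + 160561 = 8451931031/52640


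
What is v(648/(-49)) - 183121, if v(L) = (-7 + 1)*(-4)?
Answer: -183097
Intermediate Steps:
v(L) = 24 (v(L) = -6*(-4) = 24)
v(648/(-49)) - 183121 = 24 - 183121 = -183097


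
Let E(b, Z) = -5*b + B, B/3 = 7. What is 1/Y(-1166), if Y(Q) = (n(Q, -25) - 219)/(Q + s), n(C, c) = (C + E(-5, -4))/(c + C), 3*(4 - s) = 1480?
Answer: 1971502/259709 ≈ 7.5912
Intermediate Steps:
s = -1468/3 (s = 4 - ⅓*1480 = 4 - 1480/3 = -1468/3 ≈ -489.33)
B = 21 (B = 3*7 = 21)
E(b, Z) = 21 - 5*b (E(b, Z) = -5*b + 21 = 21 - 5*b)
n(C, c) = (46 + C)/(C + c) (n(C, c) = (C + (21 - 5*(-5)))/(c + C) = (C + (21 + 25))/(C + c) = (C + 46)/(C + c) = (46 + C)/(C + c))
Y(Q) = (-219 + (46 + Q)/(-25 + Q))/(-1468/3 + Q) (Y(Q) = ((46 + Q)/(Q - 25) - 219)/(Q - 1468/3) = ((46 + Q)/(-25 + Q) - 219)/(-1468/3 + Q) = (-219 + (46 + Q)/(-25 + Q))/(-1468/3 + Q))
1/Y(-1166) = 1/(3*(5521 - 218*(-1166))/((-1468 + 3*(-1166))*(-25 - 1166))) = 1/(3*(5521 + 254188)/(-1468 - 3498*(-1191))) = 1/(3*(-1/1191)*259709/(-4966)) = 1/(3*(-1/4966)*(-1/1191)*259709) = 1/(259709/1971502) = 1971502/259709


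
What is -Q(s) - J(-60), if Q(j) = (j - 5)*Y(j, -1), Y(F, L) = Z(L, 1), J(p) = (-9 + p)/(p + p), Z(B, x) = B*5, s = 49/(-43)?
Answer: -53789/1720 ≈ -31.273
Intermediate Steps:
s = -49/43 (s = 49*(-1/43) = -49/43 ≈ -1.1395)
Z(B, x) = 5*B
J(p) = (-9 + p)/(2*p) (J(p) = (-9 + p)/((2*p)) = (-9 + p)*(1/(2*p)) = (-9 + p)/(2*p))
Y(F, L) = 5*L
Q(j) = 25 - 5*j (Q(j) = (j - 5)*(5*(-1)) = (-5 + j)*(-5) = 25 - 5*j)
-Q(s) - J(-60) = -(25 - 5*(-49/43)) - (-9 - 60)/(2*(-60)) = -(25 + 245/43) - (-1)*(-69)/(2*60) = -1*1320/43 - 1*23/40 = -1320/43 - 23/40 = -53789/1720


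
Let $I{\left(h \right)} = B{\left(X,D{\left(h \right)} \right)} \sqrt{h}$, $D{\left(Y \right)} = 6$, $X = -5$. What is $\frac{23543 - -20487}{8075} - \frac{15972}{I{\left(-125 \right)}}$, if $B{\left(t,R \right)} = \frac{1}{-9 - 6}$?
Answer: $\frac{518}{95} - \frac{47916 i \sqrt{5}}{5} \approx 5.4526 - 21429.0 i$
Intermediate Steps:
$B{\left(t,R \right)} = - \frac{1}{15}$ ($B{\left(t,R \right)} = \frac{1}{-15} = - \frac{1}{15}$)
$I{\left(h \right)} = - \frac{\sqrt{h}}{15}$
$\frac{23543 - -20487}{8075} - \frac{15972}{I{\left(-125 \right)}} = \frac{23543 - -20487}{8075} - \frac{15972}{\left(- \frac{1}{15}\right) \sqrt{-125}} = \left(23543 + 20487\right) \frac{1}{8075} - \frac{15972}{\left(- \frac{1}{15}\right) 5 i \sqrt{5}} = 44030 \cdot \frac{1}{8075} - \frac{15972}{\left(- \frac{1}{3}\right) i \sqrt{5}} = \frac{518}{95} - 15972 \frac{3 i \sqrt{5}}{5} = \frac{518}{95} - \frac{47916 i \sqrt{5}}{5}$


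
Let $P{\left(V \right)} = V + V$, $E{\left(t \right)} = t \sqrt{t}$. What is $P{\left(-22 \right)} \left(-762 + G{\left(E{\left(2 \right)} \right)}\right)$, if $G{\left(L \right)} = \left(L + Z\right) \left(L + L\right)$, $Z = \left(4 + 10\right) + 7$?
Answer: $32824 - 3696 \sqrt{2} \approx 27597.0$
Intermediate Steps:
$Z = 21$ ($Z = 14 + 7 = 21$)
$E{\left(t \right)} = t^{\frac{3}{2}}$
$P{\left(V \right)} = 2 V$
$G{\left(L \right)} = 2 L \left(21 + L\right)$ ($G{\left(L \right)} = \left(L + 21\right) \left(L + L\right) = \left(21 + L\right) 2 L = 2 L \left(21 + L\right)$)
$P{\left(-22 \right)} \left(-762 + G{\left(E{\left(2 \right)} \right)}\right) = 2 \left(-22\right) \left(-762 + 2 \cdot 2^{\frac{3}{2}} \left(21 + 2^{\frac{3}{2}}\right)\right) = - 44 \left(-762 + 2 \cdot 2 \sqrt{2} \left(21 + 2 \sqrt{2}\right)\right) = - 44 \left(-762 + 4 \sqrt{2} \left(21 + 2 \sqrt{2}\right)\right) = 33528 - 176 \sqrt{2} \left(21 + 2 \sqrt{2}\right)$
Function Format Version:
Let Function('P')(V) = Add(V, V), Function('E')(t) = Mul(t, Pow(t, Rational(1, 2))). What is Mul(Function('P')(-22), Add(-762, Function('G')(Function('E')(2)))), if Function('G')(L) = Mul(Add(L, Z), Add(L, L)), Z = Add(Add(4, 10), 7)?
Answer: Add(32824, Mul(-3696, Pow(2, Rational(1, 2)))) ≈ 27597.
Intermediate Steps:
Z = 21 (Z = Add(14, 7) = 21)
Function('E')(t) = Pow(t, Rational(3, 2))
Function('P')(V) = Mul(2, V)
Function('G')(L) = Mul(2, L, Add(21, L)) (Function('G')(L) = Mul(Add(L, 21), Add(L, L)) = Mul(Add(21, L), Mul(2, L)) = Mul(2, L, Add(21, L)))
Mul(Function('P')(-22), Add(-762, Function('G')(Function('E')(2)))) = Mul(Mul(2, -22), Add(-762, Mul(2, Pow(2, Rational(3, 2)), Add(21, Pow(2, Rational(3, 2)))))) = Mul(-44, Add(-762, Mul(2, Mul(2, Pow(2, Rational(1, 2))), Add(21, Mul(2, Pow(2, Rational(1, 2))))))) = Mul(-44, Add(-762, Mul(4, Pow(2, Rational(1, 2)), Add(21, Mul(2, Pow(2, Rational(1, 2))))))) = Add(33528, Mul(-176, Pow(2, Rational(1, 2)), Add(21, Mul(2, Pow(2, Rational(1, 2))))))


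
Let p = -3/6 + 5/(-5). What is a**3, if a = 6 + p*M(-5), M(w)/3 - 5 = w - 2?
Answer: 3375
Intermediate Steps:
p = -3/2 (p = -3*1/6 + 5*(-1/5) = -1/2 - 1 = -3/2 ≈ -1.5000)
M(w) = 9 + 3*w (M(w) = 15 + 3*(w - 2) = 15 + 3*(-2 + w) = 15 + (-6 + 3*w) = 9 + 3*w)
a = 15 (a = 6 - 3*(9 + 3*(-5))/2 = 6 - 3*(9 - 15)/2 = 6 - 3/2*(-6) = 6 + 9 = 15)
a**3 = 15**3 = 3375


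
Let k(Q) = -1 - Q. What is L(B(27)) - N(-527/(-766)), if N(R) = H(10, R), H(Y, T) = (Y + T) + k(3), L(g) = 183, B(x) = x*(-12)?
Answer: 135055/766 ≈ 176.31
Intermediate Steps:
B(x) = -12*x
H(Y, T) = -4 + T + Y (H(Y, T) = (Y + T) + (-1 - 1*3) = (T + Y) + (-1 - 3) = (T + Y) - 4 = -4 + T + Y)
N(R) = 6 + R (N(R) = -4 + R + 10 = 6 + R)
L(B(27)) - N(-527/(-766)) = 183 - (6 - 527/(-766)) = 183 - (6 - 527*(-1/766)) = 183 - (6 + 527/766) = 183 - 1*5123/766 = 183 - 5123/766 = 135055/766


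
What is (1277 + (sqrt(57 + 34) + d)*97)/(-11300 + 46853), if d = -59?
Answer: -1482/11851 + 97*sqrt(91)/35553 ≈ -0.099026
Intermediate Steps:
(1277 + (sqrt(57 + 34) + d)*97)/(-11300 + 46853) = (1277 + (sqrt(57 + 34) - 59)*97)/(-11300 + 46853) = (1277 + (sqrt(91) - 59)*97)/35553 = (1277 + (-59 + sqrt(91))*97)*(1/35553) = (1277 + (-5723 + 97*sqrt(91)))*(1/35553) = (-4446 + 97*sqrt(91))*(1/35553) = -1482/11851 + 97*sqrt(91)/35553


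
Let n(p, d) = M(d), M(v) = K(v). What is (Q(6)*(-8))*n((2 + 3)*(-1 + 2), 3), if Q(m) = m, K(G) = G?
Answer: -144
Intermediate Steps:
M(v) = v
n(p, d) = d
(Q(6)*(-8))*n((2 + 3)*(-1 + 2), 3) = (6*(-8))*3 = -48*3 = -144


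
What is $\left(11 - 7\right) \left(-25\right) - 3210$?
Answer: $-3310$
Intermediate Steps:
$\left(11 - 7\right) \left(-25\right) - 3210 = 4 \left(-25\right) - 3210 = -100 - 3210 = -3310$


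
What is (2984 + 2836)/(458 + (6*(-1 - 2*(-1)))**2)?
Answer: 2910/247 ≈ 11.781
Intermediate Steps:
(2984 + 2836)/(458 + (6*(-1 - 2*(-1)))**2) = 5820/(458 + (6*(-1 + 2))**2) = 5820/(458 + (6*1)**2) = 5820/(458 + 6**2) = 5820/(458 + 36) = 5820/494 = 5820*(1/494) = 2910/247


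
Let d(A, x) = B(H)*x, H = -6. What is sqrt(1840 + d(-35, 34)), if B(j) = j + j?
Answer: 2*sqrt(358) ≈ 37.842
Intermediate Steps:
B(j) = 2*j
d(A, x) = -12*x (d(A, x) = (2*(-6))*x = -12*x)
sqrt(1840 + d(-35, 34)) = sqrt(1840 - 12*34) = sqrt(1840 - 408) = sqrt(1432) = 2*sqrt(358)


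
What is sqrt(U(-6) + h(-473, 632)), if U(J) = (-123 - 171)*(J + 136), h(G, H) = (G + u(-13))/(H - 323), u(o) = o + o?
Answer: I*sqrt(3649438011)/309 ≈ 195.5*I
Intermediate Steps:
u(o) = 2*o
h(G, H) = (-26 + G)/(-323 + H) (h(G, H) = (G + 2*(-13))/(H - 323) = (G - 26)/(-323 + H) = (-26 + G)/(-323 + H))
U(J) = -39984 - 294*J (U(J) = -294*(136 + J) = -39984 - 294*J)
sqrt(U(-6) + h(-473, 632)) = sqrt((-39984 - 294*(-6)) + (-26 - 473)/(-323 + 632)) = sqrt((-39984 + 1764) - 499/309) = sqrt(-38220 + (1/309)*(-499)) = sqrt(-38220 - 499/309) = sqrt(-11810479/309) = I*sqrt(3649438011)/309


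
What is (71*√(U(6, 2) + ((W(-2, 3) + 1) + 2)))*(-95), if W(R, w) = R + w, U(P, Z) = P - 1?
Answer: -20235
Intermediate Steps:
U(P, Z) = -1 + P
(71*√(U(6, 2) + ((W(-2, 3) + 1) + 2)))*(-95) = (71*√((-1 + 6) + (((-2 + 3) + 1) + 2)))*(-95) = (71*√(5 + ((1 + 1) + 2)))*(-95) = (71*√(5 + (2 + 2)))*(-95) = (71*√(5 + 4))*(-95) = (71*√9)*(-95) = (71*3)*(-95) = 213*(-95) = -20235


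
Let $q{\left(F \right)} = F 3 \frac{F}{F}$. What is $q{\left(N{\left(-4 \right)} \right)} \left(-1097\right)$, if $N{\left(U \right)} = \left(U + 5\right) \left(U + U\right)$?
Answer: $26328$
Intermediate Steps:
$N{\left(U \right)} = 2 U \left(5 + U\right)$ ($N{\left(U \right)} = \left(5 + U\right) 2 U = 2 U \left(5 + U\right)$)
$q{\left(F \right)} = 3 F$ ($q{\left(F \right)} = 3 F 1 = 3 F$)
$q{\left(N{\left(-4 \right)} \right)} \left(-1097\right) = 3 \cdot 2 \left(-4\right) \left(5 - 4\right) \left(-1097\right) = 3 \cdot 2 \left(-4\right) 1 \left(-1097\right) = 3 \left(-8\right) \left(-1097\right) = \left(-24\right) \left(-1097\right) = 26328$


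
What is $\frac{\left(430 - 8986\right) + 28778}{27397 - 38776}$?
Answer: $- \frac{20222}{11379} \approx -1.7771$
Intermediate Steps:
$\frac{\left(430 - 8986\right) + 28778}{27397 - 38776} = \frac{-8556 + 28778}{-11379} = 20222 \left(- \frac{1}{11379}\right) = - \frac{20222}{11379}$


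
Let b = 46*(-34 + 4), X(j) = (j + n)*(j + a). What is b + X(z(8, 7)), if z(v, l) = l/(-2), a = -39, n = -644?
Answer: 104555/4 ≈ 26139.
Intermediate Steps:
z(v, l) = -l/2 (z(v, l) = l*(-½) = -l/2)
X(j) = (-644 + j)*(-39 + j) (X(j) = (j - 644)*(j - 39) = (-644 + j)*(-39 + j))
b = -1380 (b = 46*(-30) = -1380)
b + X(z(8, 7)) = -1380 + (25116 + (-½*7)² - (-683)*7/2) = -1380 + (25116 + (-7/2)² - 683*(-7/2)) = -1380 + (25116 + 49/4 + 4781/2) = -1380 + 110075/4 = 104555/4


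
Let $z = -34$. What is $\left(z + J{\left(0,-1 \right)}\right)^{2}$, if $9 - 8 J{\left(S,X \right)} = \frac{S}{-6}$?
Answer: $\frac{69169}{64} \approx 1080.8$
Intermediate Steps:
$J{\left(S,X \right)} = \frac{9}{8} + \frac{S}{48}$ ($J{\left(S,X \right)} = \frac{9}{8} - \frac{S \frac{1}{-6}}{8} = \frac{9}{8} - \frac{S \left(- \frac{1}{6}\right)}{8} = \frac{9}{8} - \frac{\left(- \frac{1}{6}\right) S}{8} = \frac{9}{8} + \frac{S}{48}$)
$\left(z + J{\left(0,-1 \right)}\right)^{2} = \left(-34 + \left(\frac{9}{8} + \frac{1}{48} \cdot 0\right)\right)^{2} = \left(-34 + \left(\frac{9}{8} + 0\right)\right)^{2} = \left(-34 + \frac{9}{8}\right)^{2} = \left(- \frac{263}{8}\right)^{2} = \frac{69169}{64}$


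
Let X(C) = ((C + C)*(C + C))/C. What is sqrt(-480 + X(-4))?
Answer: 4*I*sqrt(31) ≈ 22.271*I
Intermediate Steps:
X(C) = 4*C (X(C) = ((2*C)*(2*C))/C = (4*C**2)/C = 4*C)
sqrt(-480 + X(-4)) = sqrt(-480 + 4*(-4)) = sqrt(-480 - 16) = sqrt(-496) = 4*I*sqrt(31)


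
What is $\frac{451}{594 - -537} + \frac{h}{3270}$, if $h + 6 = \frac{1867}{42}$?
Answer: $\frac{4251127}{10355436} \approx 0.41052$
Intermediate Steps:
$h = \frac{1615}{42}$ ($h = -6 + \frac{1867}{42} = \frac{1615}{42} \approx 38.452$)
$\frac{451}{594 - -537} + \frac{h}{3270} = \frac{451}{594 - -537} + \frac{1615}{42 \cdot 3270} = \frac{451}{594 + 537} + \frac{1615}{42} \cdot \frac{1}{3270} = \frac{451}{1131} + \frac{323}{27468} = \frac{4251127}{10355436}$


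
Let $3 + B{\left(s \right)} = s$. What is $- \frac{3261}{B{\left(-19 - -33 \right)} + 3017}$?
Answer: $- \frac{3261}{3028} \approx -1.0769$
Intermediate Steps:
$B{\left(s \right)} = -3 + s$
$- \frac{3261}{B{\left(-19 - -33 \right)} + 3017} = - \frac{3261}{\left(-3 - -14\right) + 3017} = - \frac{3261}{\left(-3 + \left(-19 + 33\right)\right) + 3017} = - \frac{3261}{\left(-3 + 14\right) + 3017} = - \frac{3261}{11 + 3017} = - \frac{3261}{3028}$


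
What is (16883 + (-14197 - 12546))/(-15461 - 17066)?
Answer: 9860/32527 ≈ 0.30313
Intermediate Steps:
(16883 + (-14197 - 12546))/(-15461 - 17066) = (16883 - 26743)/(-32527) = -9860*(-1/32527) = 9860/32527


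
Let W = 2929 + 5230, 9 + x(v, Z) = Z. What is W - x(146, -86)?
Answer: 8254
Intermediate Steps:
x(v, Z) = -9 + Z
W = 8159
W - x(146, -86) = 8159 - (-9 - 86) = 8159 - 1*(-95) = 8159 + 95 = 8254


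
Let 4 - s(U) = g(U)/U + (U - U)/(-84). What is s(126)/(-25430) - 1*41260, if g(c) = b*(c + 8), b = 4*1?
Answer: -33051116692/801045 ≈ -41260.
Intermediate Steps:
b = 4
g(c) = 32 + 4*c (g(c) = 4*(c + 8) = 4*(8 + c) = 32 + 4*c)
s(U) = 4 - (32 + 4*U)/U (s(U) = 4 - ((32 + 4*U)/U + (U - U)/(-84)) = 4 - ((32 + 4*U)/U + 0*(-1/84)) = 4 - ((32 + 4*U)/U + 0) = 4 - (32 + 4*U)/U)
s(126)/(-25430) - 1*41260 = -32/126/(-25430) - 1*41260 = -32*1/126*(-1/25430) - 41260 = -16/63*(-1/25430) - 41260 = 8/801045 - 41260 = -33051116692/801045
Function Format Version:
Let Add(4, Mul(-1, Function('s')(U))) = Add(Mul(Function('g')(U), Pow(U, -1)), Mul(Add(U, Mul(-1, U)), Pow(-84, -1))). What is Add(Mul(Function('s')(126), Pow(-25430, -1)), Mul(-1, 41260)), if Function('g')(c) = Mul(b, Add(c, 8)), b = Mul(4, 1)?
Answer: Rational(-33051116692, 801045) ≈ -41260.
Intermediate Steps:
b = 4
Function('g')(c) = Add(32, Mul(4, c)) (Function('g')(c) = Mul(4, Add(c, 8)) = Mul(4, Add(8, c)) = Add(32, Mul(4, c)))
Function('s')(U) = Add(4, Mul(-1, Pow(U, -1), Add(32, Mul(4, U)))) (Function('s')(U) = Add(4, Mul(-1, Add(Mul(Add(32, Mul(4, U)), Pow(U, -1)), Mul(Add(U, Mul(-1, U)), Pow(-84, -1))))) = Add(4, Mul(-1, Add(Mul(Pow(U, -1), Add(32, Mul(4, U))), Mul(0, Rational(-1, 84))))) = Add(4, Mul(-1, Add(Mul(Pow(U, -1), Add(32, Mul(4, U))), 0))) = Add(4, Mul(-1, Mul(Pow(U, -1), Add(32, Mul(4, U))))) = Add(4, Mul(-1, Pow(U, -1), Add(32, Mul(4, U)))))
Add(Mul(Function('s')(126), Pow(-25430, -1)), Mul(-1, 41260)) = Add(Mul(Mul(-32, Pow(126, -1)), Pow(-25430, -1)), Mul(-1, 41260)) = Add(Mul(Mul(-32, Rational(1, 126)), Rational(-1, 25430)), -41260) = Add(Mul(Rational(-16, 63), Rational(-1, 25430)), -41260) = Add(Rational(8, 801045), -41260) = Rational(-33051116692, 801045)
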